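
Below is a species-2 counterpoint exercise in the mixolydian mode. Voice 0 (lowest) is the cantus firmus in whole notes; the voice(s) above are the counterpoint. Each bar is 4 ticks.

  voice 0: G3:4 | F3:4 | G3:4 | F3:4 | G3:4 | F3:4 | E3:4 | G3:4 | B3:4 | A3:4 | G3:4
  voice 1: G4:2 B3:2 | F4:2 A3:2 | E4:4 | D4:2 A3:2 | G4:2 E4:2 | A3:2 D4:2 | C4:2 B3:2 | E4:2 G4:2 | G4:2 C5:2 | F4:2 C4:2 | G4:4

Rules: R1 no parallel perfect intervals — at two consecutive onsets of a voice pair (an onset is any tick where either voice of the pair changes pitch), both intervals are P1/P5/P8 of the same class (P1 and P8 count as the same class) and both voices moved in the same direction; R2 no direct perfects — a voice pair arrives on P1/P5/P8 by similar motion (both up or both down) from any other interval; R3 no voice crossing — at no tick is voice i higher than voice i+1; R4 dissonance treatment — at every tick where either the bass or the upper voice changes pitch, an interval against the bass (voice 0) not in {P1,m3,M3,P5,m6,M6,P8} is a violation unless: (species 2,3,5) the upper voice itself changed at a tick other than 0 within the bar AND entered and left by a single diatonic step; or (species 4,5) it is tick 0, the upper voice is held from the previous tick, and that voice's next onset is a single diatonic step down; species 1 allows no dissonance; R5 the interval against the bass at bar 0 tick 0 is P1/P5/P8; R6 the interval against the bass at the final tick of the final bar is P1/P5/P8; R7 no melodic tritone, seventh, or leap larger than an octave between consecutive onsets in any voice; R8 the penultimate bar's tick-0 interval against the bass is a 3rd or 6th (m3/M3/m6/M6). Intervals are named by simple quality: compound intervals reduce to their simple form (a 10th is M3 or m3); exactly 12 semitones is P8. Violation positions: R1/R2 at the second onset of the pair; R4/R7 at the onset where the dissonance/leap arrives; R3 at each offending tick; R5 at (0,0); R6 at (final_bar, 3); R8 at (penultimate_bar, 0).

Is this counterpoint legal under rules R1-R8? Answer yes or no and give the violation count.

No (4 violations)

bar 0: v0=G3 v1=G4 (P8)
bar 1: v0=F3 v1=F4 (P8)
bar 2: v0=G3 v1=E4 (M6)
bar 3: v0=F3 v1=D4 (M6)
bar 4: v0=G3 v1=G4 (P8)
bar 5: v0=F3 v1=A3 (M3)
bar 6: v0=E3 v1=C4 (m6)
bar 7: v0=G3 v1=E4 (M6)
bar 8: v0=B3 v1=G4 (m6)
bar 9: v0=A3 v1=F4 (m6)
bar 10: v0=G3 v1=G4 (P8)
  R7 @ bar1.0: B3->F4 leap 6st
  R2 @ bar4.0: F3/A3 M3 -> G3/G4 P8 similar
  R7 @ bar4.0: A3->G4 leap 10st
  R4 @ bar8.2: B3/C5 m2 untreated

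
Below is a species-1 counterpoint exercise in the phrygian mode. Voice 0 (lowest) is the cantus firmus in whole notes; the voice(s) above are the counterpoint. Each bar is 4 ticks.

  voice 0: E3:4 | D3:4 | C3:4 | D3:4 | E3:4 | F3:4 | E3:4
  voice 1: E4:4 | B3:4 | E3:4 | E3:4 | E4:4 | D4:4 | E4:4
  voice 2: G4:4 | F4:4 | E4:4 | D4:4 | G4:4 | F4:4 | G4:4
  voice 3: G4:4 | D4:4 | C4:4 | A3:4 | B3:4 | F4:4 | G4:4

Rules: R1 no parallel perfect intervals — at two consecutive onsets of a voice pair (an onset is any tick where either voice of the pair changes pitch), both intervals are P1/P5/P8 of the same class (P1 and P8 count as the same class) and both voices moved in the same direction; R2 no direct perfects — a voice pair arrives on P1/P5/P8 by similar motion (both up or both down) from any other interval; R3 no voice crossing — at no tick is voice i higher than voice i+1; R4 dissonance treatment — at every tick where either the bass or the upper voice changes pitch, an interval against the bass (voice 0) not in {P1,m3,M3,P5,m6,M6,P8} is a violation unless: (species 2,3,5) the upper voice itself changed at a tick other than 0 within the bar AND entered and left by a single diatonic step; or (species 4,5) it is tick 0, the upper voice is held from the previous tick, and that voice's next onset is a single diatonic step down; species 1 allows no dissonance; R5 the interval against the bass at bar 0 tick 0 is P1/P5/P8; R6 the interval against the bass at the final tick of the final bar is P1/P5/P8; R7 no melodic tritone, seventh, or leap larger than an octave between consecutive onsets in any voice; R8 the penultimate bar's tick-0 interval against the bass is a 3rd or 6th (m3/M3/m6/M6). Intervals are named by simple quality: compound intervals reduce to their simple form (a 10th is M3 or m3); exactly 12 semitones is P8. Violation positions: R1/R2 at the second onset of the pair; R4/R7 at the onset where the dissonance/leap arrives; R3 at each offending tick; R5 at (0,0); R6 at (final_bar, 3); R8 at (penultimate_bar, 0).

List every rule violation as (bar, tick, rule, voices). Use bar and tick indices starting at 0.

bar 0: v0=E3 v1=E4 v2=G4 v3=G4 downbeat m3
bar 1: v0=D3 v1=B3 v2=F4 v3=D4 downbeat P8
bar 2: v0=C3 v1=E3 v2=E4 v3=C4 downbeat P8
bar 3: v0=D3 v1=E3 v2=D4 v3=A3 downbeat P5
bar 4: v0=E3 v1=E4 v2=G4 v3=B3 downbeat P5
bar 5: v0=F3 v1=D4 v2=F4 v3=F4 downbeat P8
bar 6: v0=E3 v1=E4 v2=G4 v3=G4 downbeat m3
  -> R5 @ bar 0 tick 0 v(0, 2): opens on m3
  -> R5 @ bar 0 tick 0 v(0, 3): opens on m3
  -> R2 @ bar 1 tick 0 v(0, 3): E3/G4 m3 -> D3/D4 P8 similar
  -> R3 @ bar 1 tick 0 v(2, 3): F4 above D4
  -> R3 @ bar 1 tick 1 v(2, 3): F4 above D4
  -> R3 @ bar 1 tick 2 v(2, 3): F4 above D4
  -> R3 @ bar 1 tick 3 v(2, 3): F4 above D4
  -> R1 @ bar 2 tick 0 v(0, 3): D3/D4 P8 -> C3/C4 P8 similar
  -> R2 @ bar 2 tick 0 v(1, 2): B3/F4 TT -> E3/E4 P8 similar
  -> R3 @ bar 2 tick 0 v(2, 3): E4 above C4
  -> R3 @ bar 2 tick 1 v(2, 3): E4 above C4
  -> R3 @ bar 2 tick 2 v(2, 3): E4 above C4
  -> R3 @ bar 2 tick 3 v(2, 3): E4 above C4
  -> R3 @ bar 3 tick 0 v(2, 3): D4 above A3
  -> R4 @ bar 3 tick 0 v(0, 1): D3/E3 M2 untreated
  -> R3 @ bar 3 tick 1 v(2, 3): D4 above A3
  -> R3 @ bar 3 tick 2 v(2, 3): D4 above A3
  -> R3 @ bar 3 tick 3 v(2, 3): D4 above A3
  -> R1 @ bar 4 tick 0 v(0, 3): D3/A3 P5 -> E3/B3 P5 similar
  -> R2 @ bar 4 tick 0 v(0, 1): D3/E3 M2 -> E3/E4 P8 similar
  -> R3 @ bar 4 tick 0 v(2, 3): G4 above B3
  -> R3 @ bar 4 tick 1 v(2, 3): G4 above B3
  -> R3 @ bar 4 tick 2 v(2, 3): G4 above B3
  -> R3 @ bar 4 tick 3 v(2, 3): G4 above B3
  -> R2 @ bar 5 tick 0 v(0, 3): E3/B3 P5 -> F3/F4 P8 similar
  -> R7 @ bar 5 tick 0 v(3,): B3->F4 leap 6st
  -> R8 @ bar 5 tick 0 v(0, 2): penult P8 not 3rd/6th
  -> R8 @ bar 5 tick 0 v(0, 3): penult P8 not 3rd/6th
  -> R1 @ bar 6 tick 0 v(2, 3): F4/F4 P1 -> G4/G4 P1 similar
  -> R6 @ bar 6 tick 3 v(0, 2): closes on m3
  -> R6 @ bar 6 tick 3 v(0, 3): closes on m3

(0, 0, R5, (0, 2))
(0, 0, R5, (0, 3))
(1, 0, R2, (0, 3))
(1, 0, R3, (2, 3))
(1, 1, R3, (2, 3))
(1, 2, R3, (2, 3))
(1, 3, R3, (2, 3))
(2, 0, R1, (0, 3))
(2, 0, R2, (1, 2))
(2, 0, R3, (2, 3))
(2, 1, R3, (2, 3))
(2, 2, R3, (2, 3))
(2, 3, R3, (2, 3))
(3, 0, R3, (2, 3))
(3, 0, R4, (0, 1))
(3, 1, R3, (2, 3))
(3, 2, R3, (2, 3))
(3, 3, R3, (2, 3))
(4, 0, R1, (0, 3))
(4, 0, R2, (0, 1))
(4, 0, R3, (2, 3))
(4, 1, R3, (2, 3))
(4, 2, R3, (2, 3))
(4, 3, R3, (2, 3))
(5, 0, R2, (0, 3))
(5, 0, R7, (3,))
(5, 0, R8, (0, 2))
(5, 0, R8, (0, 3))
(6, 0, R1, (2, 3))
(6, 3, R6, (0, 2))
(6, 3, R6, (0, 3))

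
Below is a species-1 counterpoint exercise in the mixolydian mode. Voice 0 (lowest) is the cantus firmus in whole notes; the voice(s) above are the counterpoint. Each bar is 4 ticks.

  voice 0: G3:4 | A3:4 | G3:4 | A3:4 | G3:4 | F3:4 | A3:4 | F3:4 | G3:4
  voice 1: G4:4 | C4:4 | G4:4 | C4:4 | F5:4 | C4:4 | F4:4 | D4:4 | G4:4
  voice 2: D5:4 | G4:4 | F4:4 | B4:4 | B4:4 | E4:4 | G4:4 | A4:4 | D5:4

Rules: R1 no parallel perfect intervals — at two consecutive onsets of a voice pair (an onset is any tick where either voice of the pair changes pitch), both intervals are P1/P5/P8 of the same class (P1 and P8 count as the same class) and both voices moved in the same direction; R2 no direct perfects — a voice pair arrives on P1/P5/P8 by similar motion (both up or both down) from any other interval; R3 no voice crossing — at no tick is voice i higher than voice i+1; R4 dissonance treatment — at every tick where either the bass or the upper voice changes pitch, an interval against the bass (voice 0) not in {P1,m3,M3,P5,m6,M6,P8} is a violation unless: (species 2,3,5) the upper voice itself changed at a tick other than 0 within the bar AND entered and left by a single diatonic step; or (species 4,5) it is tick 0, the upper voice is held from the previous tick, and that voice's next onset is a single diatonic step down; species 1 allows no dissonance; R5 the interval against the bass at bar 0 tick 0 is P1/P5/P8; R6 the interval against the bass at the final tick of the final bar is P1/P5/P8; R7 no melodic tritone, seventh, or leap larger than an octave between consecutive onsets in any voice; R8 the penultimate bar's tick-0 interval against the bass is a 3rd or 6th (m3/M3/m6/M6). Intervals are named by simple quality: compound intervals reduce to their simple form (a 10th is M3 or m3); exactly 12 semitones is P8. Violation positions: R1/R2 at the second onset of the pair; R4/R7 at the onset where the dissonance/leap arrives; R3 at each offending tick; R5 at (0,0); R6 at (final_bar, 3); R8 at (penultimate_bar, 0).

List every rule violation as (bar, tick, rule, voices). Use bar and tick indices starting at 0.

(1, 0, R1, (1, 2))
(1, 0, R4, (0, 2))
(2, 0, R3, (1, 2))
(2, 0, R4, (0, 2))
(2, 1, R3, (1, 2))
(2, 2, R3, (1, 2))
(2, 3, R3, (1, 2))
(3, 0, R4, (0, 2))
(3, 0, R7, (2,))
(4, 0, R3, (1, 2))
(4, 0, R4, (0, 1))
(4, 0, R7, (1,))
(4, 1, R3, (1, 2))
(4, 2, R3, (1, 2))
(4, 3, R3, (1, 2))
(5, 0, R2, (0, 1))
(5, 0, R4, (0, 2))
(5, 0, R7, (1,))
(6, 0, R4, (0, 2))
(8, 0, R1, (1, 2))
(8, 0, R2, (0, 1))
(8, 0, R2, (0, 2))

bar 0: v0=G3 v1=G4 v2=D5 downbeat P5
bar 1: v0=A3 v1=C4 v2=G4 downbeat m7
bar 2: v0=G3 v1=G4 v2=F4 downbeat m7
bar 3: v0=A3 v1=C4 v2=B4 downbeat M2
bar 4: v0=G3 v1=F5 v2=B4 downbeat M3
bar 5: v0=F3 v1=C4 v2=E4 downbeat M7
bar 6: v0=A3 v1=F4 v2=G4 downbeat m7
bar 7: v0=F3 v1=D4 v2=A4 downbeat M3
bar 8: v0=G3 v1=G4 v2=D5 downbeat P5
  -> R1 @ bar 1 tick 0 v(1, 2): G4/D5 P5 -> C4/G4 P5 similar
  -> R4 @ bar 1 tick 0 v(0, 2): A3/G4 m7 untreated
  -> R3 @ bar 2 tick 0 v(1, 2): G4 above F4
  -> R4 @ bar 2 tick 0 v(0, 2): G3/F4 m7 untreated
  -> R3 @ bar 2 tick 1 v(1, 2): G4 above F4
  -> R3 @ bar 2 tick 2 v(1, 2): G4 above F4
  -> R3 @ bar 2 tick 3 v(1, 2): G4 above F4
  -> R4 @ bar 3 tick 0 v(0, 2): A3/B4 M2 untreated
  -> R7 @ bar 3 tick 0 v(2,): F4->B4 leap 6st
  -> R3 @ bar 4 tick 0 v(1, 2): F5 above B4
  -> R4 @ bar 4 tick 0 v(0, 1): G3/F5 m7 untreated
  -> R7 @ bar 4 tick 0 v(1,): C4->F5 leap 17st
  -> R3 @ bar 4 tick 1 v(1, 2): F5 above B4
  -> R3 @ bar 4 tick 2 v(1, 2): F5 above B4
  -> R3 @ bar 4 tick 3 v(1, 2): F5 above B4
  -> R2 @ bar 5 tick 0 v(0, 1): G3/F5 m7 -> F3/C4 P5 similar
  -> R4 @ bar 5 tick 0 v(0, 2): F3/E4 M7 untreated
  -> R7 @ bar 5 tick 0 v(1,): F5->C4 leap 17st
  -> R4 @ bar 6 tick 0 v(0, 2): A3/G4 m7 untreated
  -> R1 @ bar 8 tick 0 v(1, 2): D4/A4 P5 -> G4/D5 P5 similar
  -> R2 @ bar 8 tick 0 v(0, 1): F3/D4 M6 -> G3/G4 P8 similar
  -> R2 @ bar 8 tick 0 v(0, 2): F3/A4 M3 -> G3/D5 P5 similar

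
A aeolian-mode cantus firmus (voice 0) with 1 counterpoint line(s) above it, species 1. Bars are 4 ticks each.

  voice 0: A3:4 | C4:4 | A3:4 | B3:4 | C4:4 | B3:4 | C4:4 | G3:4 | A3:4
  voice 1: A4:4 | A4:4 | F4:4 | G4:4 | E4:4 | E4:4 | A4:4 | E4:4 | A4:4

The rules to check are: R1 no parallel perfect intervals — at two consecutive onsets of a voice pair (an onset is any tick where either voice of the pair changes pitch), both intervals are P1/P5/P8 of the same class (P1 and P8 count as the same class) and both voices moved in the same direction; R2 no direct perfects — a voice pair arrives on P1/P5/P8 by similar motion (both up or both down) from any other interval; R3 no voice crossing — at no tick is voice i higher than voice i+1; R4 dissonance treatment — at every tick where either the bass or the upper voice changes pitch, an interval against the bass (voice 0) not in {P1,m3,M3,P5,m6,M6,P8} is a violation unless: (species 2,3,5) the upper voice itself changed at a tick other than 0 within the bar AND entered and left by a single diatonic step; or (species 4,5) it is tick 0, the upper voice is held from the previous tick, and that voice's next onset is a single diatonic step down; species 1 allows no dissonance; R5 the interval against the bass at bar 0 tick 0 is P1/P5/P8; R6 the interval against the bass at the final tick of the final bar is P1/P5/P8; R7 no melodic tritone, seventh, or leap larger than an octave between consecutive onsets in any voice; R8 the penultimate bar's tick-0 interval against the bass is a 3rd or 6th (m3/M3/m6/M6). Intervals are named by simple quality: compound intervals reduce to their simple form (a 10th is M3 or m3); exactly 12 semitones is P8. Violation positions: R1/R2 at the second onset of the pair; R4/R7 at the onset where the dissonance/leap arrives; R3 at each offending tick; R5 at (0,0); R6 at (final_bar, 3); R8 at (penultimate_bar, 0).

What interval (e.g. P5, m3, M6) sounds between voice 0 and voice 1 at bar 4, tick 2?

voice 0=C4 voice 1=E4 -> M3

M3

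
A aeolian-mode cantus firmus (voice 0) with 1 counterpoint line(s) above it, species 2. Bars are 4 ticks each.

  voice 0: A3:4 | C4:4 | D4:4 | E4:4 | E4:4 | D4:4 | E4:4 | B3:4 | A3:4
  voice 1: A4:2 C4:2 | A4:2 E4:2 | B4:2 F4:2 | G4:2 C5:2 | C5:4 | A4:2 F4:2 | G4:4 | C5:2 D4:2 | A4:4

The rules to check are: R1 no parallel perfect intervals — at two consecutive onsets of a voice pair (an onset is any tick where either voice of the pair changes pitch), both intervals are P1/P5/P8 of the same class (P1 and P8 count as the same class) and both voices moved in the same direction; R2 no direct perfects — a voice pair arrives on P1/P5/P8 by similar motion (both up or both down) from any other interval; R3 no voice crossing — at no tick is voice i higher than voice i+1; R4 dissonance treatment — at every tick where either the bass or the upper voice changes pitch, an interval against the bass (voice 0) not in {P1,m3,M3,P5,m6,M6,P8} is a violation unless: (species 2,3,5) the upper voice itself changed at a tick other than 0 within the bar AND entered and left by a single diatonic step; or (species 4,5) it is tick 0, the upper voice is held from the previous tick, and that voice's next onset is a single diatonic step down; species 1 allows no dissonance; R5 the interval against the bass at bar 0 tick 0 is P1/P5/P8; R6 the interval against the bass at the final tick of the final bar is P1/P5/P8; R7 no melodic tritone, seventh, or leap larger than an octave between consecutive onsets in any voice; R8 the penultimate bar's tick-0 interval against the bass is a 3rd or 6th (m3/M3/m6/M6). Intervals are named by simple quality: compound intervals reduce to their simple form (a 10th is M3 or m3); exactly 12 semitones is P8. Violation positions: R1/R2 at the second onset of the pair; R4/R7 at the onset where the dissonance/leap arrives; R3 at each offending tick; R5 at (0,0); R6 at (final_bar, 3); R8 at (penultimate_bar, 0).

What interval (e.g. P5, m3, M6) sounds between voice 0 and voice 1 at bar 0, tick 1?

voice 0=A3 voice 1=A4 -> P8

P8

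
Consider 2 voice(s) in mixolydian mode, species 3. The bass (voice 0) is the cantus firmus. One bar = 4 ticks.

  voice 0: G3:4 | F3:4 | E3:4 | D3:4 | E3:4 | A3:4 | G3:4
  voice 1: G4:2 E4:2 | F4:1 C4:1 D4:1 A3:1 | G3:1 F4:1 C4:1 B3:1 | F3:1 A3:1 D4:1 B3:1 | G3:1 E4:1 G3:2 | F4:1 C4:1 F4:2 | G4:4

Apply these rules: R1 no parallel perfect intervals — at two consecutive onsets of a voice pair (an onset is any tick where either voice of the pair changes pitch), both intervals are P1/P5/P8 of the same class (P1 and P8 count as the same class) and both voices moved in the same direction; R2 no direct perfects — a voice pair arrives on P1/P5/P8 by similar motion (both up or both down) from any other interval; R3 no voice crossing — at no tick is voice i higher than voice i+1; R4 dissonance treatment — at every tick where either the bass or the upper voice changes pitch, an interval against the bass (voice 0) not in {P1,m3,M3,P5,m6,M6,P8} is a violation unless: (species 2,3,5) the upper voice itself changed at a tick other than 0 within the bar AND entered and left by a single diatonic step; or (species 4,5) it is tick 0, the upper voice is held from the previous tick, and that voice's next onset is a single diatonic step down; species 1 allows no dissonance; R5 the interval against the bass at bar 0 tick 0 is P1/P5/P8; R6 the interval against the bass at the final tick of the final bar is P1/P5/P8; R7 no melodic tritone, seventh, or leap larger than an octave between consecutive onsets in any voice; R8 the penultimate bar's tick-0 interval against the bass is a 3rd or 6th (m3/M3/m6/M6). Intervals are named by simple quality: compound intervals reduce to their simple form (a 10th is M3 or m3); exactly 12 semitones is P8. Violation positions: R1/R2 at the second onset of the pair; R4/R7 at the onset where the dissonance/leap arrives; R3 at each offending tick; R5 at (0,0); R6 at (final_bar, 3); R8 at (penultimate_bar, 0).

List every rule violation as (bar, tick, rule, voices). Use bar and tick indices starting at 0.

bar 0: v0=G3 v1=G4 downbeat P8
bar 1: v0=F3 v1=F4 downbeat P8
bar 2: v0=E3 v1=G3 downbeat m3
bar 3: v0=D3 v1=F3 downbeat m3
bar 4: v0=E3 v1=G3 downbeat m3
bar 5: v0=A3 v1=F4 downbeat m6
bar 6: v0=G3 v1=G4 downbeat P8
  -> R4 @ bar 2 tick 1 v(0, 1): E3/F4 m2 untreated
  -> R7 @ bar 2 tick 1 v(1,): G3->F4 leap 10st
  -> R7 @ bar 3 tick 0 v(1,): B3->F3 leap 6st
  -> R7 @ bar 5 tick 0 v(1,): G3->F4 leap 10st

(2, 1, R4, (0, 1))
(2, 1, R7, (1,))
(3, 0, R7, (1,))
(5, 0, R7, (1,))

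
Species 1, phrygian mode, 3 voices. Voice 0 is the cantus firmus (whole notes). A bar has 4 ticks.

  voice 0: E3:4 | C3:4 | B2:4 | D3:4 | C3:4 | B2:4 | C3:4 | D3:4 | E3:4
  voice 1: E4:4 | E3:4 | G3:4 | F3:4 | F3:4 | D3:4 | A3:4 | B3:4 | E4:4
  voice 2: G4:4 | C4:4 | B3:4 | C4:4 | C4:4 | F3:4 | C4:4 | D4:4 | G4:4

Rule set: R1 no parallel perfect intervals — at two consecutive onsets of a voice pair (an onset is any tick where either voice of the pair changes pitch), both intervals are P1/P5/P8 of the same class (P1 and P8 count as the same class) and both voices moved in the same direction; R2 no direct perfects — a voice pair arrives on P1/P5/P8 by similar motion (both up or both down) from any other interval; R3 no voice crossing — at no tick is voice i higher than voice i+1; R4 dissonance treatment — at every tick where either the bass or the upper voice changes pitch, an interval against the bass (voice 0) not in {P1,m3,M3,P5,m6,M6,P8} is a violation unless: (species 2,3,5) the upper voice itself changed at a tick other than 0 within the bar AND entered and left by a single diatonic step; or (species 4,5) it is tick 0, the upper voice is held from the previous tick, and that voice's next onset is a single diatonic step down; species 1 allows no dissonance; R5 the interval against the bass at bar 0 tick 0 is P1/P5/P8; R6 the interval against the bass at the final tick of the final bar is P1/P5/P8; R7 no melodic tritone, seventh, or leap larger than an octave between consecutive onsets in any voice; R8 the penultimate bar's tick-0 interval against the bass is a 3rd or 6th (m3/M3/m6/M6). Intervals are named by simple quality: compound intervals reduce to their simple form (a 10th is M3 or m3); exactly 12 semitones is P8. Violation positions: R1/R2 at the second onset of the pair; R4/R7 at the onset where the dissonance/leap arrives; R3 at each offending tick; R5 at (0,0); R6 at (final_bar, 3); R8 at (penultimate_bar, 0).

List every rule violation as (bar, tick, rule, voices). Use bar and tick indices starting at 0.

(0, 0, R5, (0, 2))
(1, 0, R2, (0, 2))
(2, 0, R1, (0, 2))
(3, 0, R4, (0, 2))
(4, 0, R4, (0, 1))
(5, 0, R4, (0, 2))
(6, 0, R2, (0, 2))
(7, 0, R1, (0, 2))
(7, 0, R8, (0, 2))
(8, 0, R2, (0, 1))
(8, 3, R6, (0, 2))

bar 0: v0=E3 v1=E4 v2=G4 downbeat m3
bar 1: v0=C3 v1=E3 v2=C4 downbeat P8
bar 2: v0=B2 v1=G3 v2=B3 downbeat P8
bar 3: v0=D3 v1=F3 v2=C4 downbeat m7
bar 4: v0=C3 v1=F3 v2=C4 downbeat P8
bar 5: v0=B2 v1=D3 v2=F3 downbeat TT
bar 6: v0=C3 v1=A3 v2=C4 downbeat P8
bar 7: v0=D3 v1=B3 v2=D4 downbeat P8
bar 8: v0=E3 v1=E4 v2=G4 downbeat m3
  -> R5 @ bar 0 tick 0 v(0, 2): opens on m3
  -> R2 @ bar 1 tick 0 v(0, 2): E3/G4 m3 -> C3/C4 P8 similar
  -> R1 @ bar 2 tick 0 v(0, 2): C3/C4 P8 -> B2/B3 P8 similar
  -> R4 @ bar 3 tick 0 v(0, 2): D3/C4 m7 untreated
  -> R4 @ bar 4 tick 0 v(0, 1): C3/F3 P4 untreated
  -> R4 @ bar 5 tick 0 v(0, 2): B2/F3 TT untreated
  -> R2 @ bar 6 tick 0 v(0, 2): B2/F3 TT -> C3/C4 P8 similar
  -> R1 @ bar 7 tick 0 v(0, 2): C3/C4 P8 -> D3/D4 P8 similar
  -> R8 @ bar 7 tick 0 v(0, 2): penult P8 not 3rd/6th
  -> R2 @ bar 8 tick 0 v(0, 1): D3/B3 M6 -> E3/E4 P8 similar
  -> R6 @ bar 8 tick 3 v(0, 2): closes on m3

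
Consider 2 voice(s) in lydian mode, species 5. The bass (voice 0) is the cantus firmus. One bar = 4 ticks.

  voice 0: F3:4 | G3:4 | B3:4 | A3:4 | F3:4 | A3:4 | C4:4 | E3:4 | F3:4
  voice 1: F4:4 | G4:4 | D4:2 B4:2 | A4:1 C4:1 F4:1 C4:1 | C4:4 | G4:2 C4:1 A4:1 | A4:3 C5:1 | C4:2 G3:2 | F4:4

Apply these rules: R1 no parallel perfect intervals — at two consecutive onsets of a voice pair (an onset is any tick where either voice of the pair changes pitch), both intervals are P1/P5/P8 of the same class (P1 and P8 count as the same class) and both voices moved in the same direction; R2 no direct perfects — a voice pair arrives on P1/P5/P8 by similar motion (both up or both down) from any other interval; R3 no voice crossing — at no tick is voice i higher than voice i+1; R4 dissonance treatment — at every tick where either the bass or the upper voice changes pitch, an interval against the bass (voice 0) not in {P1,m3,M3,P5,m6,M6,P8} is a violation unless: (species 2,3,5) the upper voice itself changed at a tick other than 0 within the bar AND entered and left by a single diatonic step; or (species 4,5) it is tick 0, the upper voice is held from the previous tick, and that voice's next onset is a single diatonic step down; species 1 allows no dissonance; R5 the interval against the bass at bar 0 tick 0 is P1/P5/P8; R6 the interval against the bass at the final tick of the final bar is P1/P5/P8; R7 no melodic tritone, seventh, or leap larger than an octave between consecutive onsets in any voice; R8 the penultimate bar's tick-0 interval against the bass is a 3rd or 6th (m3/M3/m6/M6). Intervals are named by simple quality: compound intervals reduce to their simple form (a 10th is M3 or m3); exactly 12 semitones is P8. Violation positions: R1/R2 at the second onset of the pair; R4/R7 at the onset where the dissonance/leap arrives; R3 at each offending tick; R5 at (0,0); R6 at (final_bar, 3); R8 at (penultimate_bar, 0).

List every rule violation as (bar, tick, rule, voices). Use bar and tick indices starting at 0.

bar 0: v0=F3 v1=F4 downbeat P8
bar 1: v0=G3 v1=G4 downbeat P8
bar 2: v0=B3 v1=D4 downbeat m3
bar 3: v0=A3 v1=A4 downbeat P8
bar 4: v0=F3 v1=C4 downbeat P5
bar 5: v0=A3 v1=G4 downbeat m7
bar 6: v0=C4 v1=A4 downbeat M6
bar 7: v0=E3 v1=C4 downbeat m6
bar 8: v0=F3 v1=F4 downbeat P8
  -> R1 @ bar 1 tick 0 v(0, 1): F3/F4 P8 -> G3/G4 P8 similar
  -> R1 @ bar 3 tick 0 v(0, 1): B3/B4 P8 -> A3/A4 P8 similar
  -> R4 @ bar 5 tick 0 v(0, 1): A3/G4 m7 untreated
  -> R2 @ bar 8 tick 0 v(0, 1): E3/G3 m3 -> F3/F4 P8 similar
  -> R7 @ bar 8 tick 0 v(1,): G3->F4 leap 10st

(1, 0, R1, (0, 1))
(3, 0, R1, (0, 1))
(5, 0, R4, (0, 1))
(8, 0, R2, (0, 1))
(8, 0, R7, (1,))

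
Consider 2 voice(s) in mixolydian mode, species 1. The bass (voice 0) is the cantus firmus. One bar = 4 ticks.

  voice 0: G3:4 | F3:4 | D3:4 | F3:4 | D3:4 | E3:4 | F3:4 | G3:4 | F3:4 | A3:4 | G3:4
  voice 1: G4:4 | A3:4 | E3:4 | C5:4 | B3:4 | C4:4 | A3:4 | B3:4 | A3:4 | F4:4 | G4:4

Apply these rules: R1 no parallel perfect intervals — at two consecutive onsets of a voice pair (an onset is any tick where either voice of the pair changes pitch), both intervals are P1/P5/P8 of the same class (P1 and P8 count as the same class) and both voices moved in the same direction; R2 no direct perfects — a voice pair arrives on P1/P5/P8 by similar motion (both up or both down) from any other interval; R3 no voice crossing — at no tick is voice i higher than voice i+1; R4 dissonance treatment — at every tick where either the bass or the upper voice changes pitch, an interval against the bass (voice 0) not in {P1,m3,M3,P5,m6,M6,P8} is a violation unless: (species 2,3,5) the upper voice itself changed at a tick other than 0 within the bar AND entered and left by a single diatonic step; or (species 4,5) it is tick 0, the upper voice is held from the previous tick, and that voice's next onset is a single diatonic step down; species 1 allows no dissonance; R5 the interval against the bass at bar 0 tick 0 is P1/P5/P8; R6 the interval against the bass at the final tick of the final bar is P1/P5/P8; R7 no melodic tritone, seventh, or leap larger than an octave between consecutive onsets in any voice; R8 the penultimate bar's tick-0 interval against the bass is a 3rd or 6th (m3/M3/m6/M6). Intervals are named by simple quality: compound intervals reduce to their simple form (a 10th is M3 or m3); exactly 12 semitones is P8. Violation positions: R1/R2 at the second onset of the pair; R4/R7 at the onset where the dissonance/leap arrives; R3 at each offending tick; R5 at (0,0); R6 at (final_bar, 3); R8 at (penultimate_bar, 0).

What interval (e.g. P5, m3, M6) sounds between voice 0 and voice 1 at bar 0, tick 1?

voice 0=G3 voice 1=G4 -> P8

P8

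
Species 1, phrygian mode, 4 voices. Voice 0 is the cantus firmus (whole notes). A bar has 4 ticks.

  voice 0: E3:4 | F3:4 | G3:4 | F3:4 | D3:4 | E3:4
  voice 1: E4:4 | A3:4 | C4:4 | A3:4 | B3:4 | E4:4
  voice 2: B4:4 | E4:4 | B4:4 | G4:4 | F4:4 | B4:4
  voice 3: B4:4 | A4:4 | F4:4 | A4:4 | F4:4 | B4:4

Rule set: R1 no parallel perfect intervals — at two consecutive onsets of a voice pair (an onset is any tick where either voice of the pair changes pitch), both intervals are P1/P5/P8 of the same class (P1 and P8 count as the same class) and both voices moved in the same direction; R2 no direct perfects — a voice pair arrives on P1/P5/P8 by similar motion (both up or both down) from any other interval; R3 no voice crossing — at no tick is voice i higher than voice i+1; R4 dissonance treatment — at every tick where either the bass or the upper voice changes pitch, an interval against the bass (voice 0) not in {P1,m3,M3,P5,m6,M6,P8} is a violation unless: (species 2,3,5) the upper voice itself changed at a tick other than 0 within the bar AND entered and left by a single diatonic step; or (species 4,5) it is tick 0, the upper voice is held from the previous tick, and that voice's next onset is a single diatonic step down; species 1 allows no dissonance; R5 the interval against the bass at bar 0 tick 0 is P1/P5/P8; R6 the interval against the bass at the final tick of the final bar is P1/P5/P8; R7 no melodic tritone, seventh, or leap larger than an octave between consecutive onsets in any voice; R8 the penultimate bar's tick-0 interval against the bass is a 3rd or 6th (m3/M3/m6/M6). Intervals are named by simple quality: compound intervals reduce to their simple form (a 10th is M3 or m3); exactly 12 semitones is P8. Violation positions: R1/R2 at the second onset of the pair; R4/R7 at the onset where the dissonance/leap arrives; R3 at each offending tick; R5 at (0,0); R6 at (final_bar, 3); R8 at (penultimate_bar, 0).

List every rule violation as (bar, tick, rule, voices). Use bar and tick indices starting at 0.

bar 0: v0=E3 v1=E4 v2=B4 v3=B4 downbeat P5
bar 1: v0=F3 v1=A3 v2=E4 v3=A4 downbeat M3
bar 2: v0=G3 v1=C4 v2=B4 v3=F4 downbeat m7
bar 3: v0=F3 v1=A3 v2=G4 v3=A4 downbeat M3
bar 4: v0=D3 v1=B3 v2=F4 v3=F4 downbeat m3
bar 5: v0=E3 v1=E4 v2=B4 v3=B4 downbeat P5
  -> R1 @ bar 1 tick 0 v(1, 2): E4/B4 P5 -> A3/E4 P5 similar
  -> R2 @ bar 1 tick 0 v(1, 3): E4/B4 P5 -> A3/A4 P8 similar
  -> R4 @ bar 1 tick 0 v(0, 2): F3/E4 M7 untreated
  -> R3 @ bar 2 tick 0 v(2, 3): B4 above F4
  -> R4 @ bar 2 tick 0 v(0, 1): G3/C4 P4 untreated
  -> R4 @ bar 2 tick 0 v(0, 3): G3/F4 m7 untreated
  -> R3 @ bar 2 tick 1 v(2, 3): B4 above F4
  -> R3 @ bar 2 tick 2 v(2, 3): B4 above F4
  -> R3 @ bar 2 tick 3 v(2, 3): B4 above F4
  -> R4 @ bar 3 tick 0 v(0, 2): F3/G4 M2 untreated
  -> R2 @ bar 4 tick 0 v(2, 3): G4/A4 M2 -> F4/F4 P1 similar
  -> R1 @ bar 5 tick 0 v(2, 3): F4/F4 P1 -> B4/B4 P1 similar
  -> R2 @ bar 5 tick 0 v(0, 1): D3/B3 M6 -> E3/E4 P8 similar
  -> R2 @ bar 5 tick 0 v(0, 2): D3/F4 m3 -> E3/B4 P5 similar
  -> R2 @ bar 5 tick 0 v(0, 3): D3/F4 m3 -> E3/B4 P5 similar
  -> R2 @ bar 5 tick 0 v(1, 2): B3/F4 TT -> E4/B4 P5 similar
  -> R2 @ bar 5 tick 0 v(1, 3): B3/F4 TT -> E4/B4 P5 similar
  -> R7 @ bar 5 tick 0 v(2,): F4->B4 leap 6st
  -> R7 @ bar 5 tick 0 v(3,): F4->B4 leap 6st

(1, 0, R1, (1, 2))
(1, 0, R2, (1, 3))
(1, 0, R4, (0, 2))
(2, 0, R3, (2, 3))
(2, 0, R4, (0, 1))
(2, 0, R4, (0, 3))
(2, 1, R3, (2, 3))
(2, 2, R3, (2, 3))
(2, 3, R3, (2, 3))
(3, 0, R4, (0, 2))
(4, 0, R2, (2, 3))
(5, 0, R1, (2, 3))
(5, 0, R2, (0, 1))
(5, 0, R2, (0, 2))
(5, 0, R2, (0, 3))
(5, 0, R2, (1, 2))
(5, 0, R2, (1, 3))
(5, 0, R7, (2,))
(5, 0, R7, (3,))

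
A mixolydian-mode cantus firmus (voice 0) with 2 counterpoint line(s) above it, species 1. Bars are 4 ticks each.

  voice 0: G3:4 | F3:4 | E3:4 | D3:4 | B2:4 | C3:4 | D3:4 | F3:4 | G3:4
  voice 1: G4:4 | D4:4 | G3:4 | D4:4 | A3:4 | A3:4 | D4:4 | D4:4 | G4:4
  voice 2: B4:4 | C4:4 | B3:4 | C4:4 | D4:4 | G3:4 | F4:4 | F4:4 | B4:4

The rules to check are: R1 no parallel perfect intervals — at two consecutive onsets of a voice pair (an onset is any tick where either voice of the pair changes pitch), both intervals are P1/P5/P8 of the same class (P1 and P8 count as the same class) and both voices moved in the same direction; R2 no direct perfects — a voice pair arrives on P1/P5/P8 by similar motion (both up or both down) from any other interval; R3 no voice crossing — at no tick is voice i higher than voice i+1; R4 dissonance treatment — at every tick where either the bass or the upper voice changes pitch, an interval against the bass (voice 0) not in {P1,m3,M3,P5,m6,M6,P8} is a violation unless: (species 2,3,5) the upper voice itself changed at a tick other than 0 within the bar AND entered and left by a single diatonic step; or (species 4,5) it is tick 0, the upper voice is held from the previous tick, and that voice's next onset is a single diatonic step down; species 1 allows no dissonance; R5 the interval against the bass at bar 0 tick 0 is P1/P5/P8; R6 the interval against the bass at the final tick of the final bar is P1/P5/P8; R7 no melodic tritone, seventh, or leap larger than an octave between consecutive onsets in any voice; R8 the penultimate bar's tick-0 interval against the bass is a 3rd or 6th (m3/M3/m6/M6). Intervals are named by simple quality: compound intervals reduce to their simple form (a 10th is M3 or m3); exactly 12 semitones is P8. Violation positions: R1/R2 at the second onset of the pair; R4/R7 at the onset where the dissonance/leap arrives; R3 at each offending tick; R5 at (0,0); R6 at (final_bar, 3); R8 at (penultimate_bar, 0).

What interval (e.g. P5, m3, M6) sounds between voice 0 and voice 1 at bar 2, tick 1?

m3

voice 0=E3 voice 1=G3 -> m3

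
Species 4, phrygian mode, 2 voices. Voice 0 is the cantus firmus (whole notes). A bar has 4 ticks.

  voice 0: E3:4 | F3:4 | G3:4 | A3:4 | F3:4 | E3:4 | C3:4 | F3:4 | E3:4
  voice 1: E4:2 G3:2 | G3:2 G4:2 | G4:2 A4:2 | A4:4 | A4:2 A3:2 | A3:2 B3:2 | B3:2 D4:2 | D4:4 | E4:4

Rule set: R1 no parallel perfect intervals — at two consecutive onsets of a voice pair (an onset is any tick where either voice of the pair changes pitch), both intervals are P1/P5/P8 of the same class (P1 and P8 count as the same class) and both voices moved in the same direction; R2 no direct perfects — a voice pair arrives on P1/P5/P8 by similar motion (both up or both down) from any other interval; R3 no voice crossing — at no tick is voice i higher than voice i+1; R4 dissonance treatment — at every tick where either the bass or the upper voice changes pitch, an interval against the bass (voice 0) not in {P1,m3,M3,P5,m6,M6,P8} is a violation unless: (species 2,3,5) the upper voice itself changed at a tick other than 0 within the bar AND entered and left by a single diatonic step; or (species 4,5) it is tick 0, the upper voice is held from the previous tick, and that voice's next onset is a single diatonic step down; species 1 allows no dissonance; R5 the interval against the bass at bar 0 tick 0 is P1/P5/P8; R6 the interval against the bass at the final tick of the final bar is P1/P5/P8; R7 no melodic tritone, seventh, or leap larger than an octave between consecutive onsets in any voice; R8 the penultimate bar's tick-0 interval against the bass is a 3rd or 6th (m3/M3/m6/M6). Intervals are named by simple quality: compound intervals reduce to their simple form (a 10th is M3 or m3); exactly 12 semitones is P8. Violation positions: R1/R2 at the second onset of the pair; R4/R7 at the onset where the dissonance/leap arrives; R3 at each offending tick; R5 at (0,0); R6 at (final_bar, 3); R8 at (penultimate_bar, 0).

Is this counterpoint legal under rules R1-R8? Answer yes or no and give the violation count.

bar 0: v0=E3 v1=E4 (P8)
bar 1: v0=F3 v1=G3 (M2)
bar 2: v0=G3 v1=G4 (P8)
bar 3: v0=A3 v1=A4 (P8)
bar 4: v0=F3 v1=A4 (M3)
bar 5: v0=E3 v1=A3 (P4)
bar 6: v0=C3 v1=B3 (M7)
bar 7: v0=F3 v1=D4 (M6)
bar 8: v0=E3 v1=E4 (P8)
  R4 @ bar1.0: F3/G3 M2 untreated
  R4 @ bar1.2: F3/G4 M2 untreated
  R4 @ bar2.2: G3/A4 M2 untreated
  R4 @ bar5.0: E3/A3 P4 untreated
  R4 @ bar6.0: C3/B3 M7 untreated
  R4 @ bar6.2: C3/D4 M2 untreated

No (6 violations)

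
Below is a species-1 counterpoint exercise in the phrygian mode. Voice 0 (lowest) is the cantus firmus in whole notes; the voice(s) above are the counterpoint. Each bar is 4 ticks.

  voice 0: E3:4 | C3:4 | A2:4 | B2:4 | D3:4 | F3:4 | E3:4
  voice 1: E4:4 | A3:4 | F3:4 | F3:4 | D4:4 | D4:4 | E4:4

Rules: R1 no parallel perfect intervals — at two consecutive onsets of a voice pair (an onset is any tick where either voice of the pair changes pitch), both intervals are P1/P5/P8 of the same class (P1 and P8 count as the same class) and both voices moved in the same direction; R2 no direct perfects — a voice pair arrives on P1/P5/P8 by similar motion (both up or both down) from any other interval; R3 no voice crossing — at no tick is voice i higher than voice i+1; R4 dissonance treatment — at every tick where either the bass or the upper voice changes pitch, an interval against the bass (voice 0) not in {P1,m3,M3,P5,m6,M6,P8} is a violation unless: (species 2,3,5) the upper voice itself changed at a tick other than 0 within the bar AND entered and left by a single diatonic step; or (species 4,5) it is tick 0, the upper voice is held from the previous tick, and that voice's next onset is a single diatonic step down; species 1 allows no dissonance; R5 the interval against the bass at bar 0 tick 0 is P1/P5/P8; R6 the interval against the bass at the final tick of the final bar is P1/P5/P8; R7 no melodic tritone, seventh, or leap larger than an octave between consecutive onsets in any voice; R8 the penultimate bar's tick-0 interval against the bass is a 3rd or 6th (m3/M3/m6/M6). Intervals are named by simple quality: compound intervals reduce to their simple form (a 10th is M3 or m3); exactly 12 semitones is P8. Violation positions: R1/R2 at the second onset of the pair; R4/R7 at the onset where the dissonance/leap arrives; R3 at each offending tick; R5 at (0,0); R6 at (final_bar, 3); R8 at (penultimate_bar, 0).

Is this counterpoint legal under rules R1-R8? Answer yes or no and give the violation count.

No (2 violations)

bar 0: v0=E3 v1=E4 (P8)
bar 1: v0=C3 v1=A3 (M6)
bar 2: v0=A2 v1=F3 (m6)
bar 3: v0=B2 v1=F3 (TT)
bar 4: v0=D3 v1=D4 (P8)
bar 5: v0=F3 v1=D4 (M6)
bar 6: v0=E3 v1=E4 (P8)
  R4 @ bar3.0: B2/F3 TT untreated
  R2 @ bar4.0: B2/F3 TT -> D3/D4 P8 similar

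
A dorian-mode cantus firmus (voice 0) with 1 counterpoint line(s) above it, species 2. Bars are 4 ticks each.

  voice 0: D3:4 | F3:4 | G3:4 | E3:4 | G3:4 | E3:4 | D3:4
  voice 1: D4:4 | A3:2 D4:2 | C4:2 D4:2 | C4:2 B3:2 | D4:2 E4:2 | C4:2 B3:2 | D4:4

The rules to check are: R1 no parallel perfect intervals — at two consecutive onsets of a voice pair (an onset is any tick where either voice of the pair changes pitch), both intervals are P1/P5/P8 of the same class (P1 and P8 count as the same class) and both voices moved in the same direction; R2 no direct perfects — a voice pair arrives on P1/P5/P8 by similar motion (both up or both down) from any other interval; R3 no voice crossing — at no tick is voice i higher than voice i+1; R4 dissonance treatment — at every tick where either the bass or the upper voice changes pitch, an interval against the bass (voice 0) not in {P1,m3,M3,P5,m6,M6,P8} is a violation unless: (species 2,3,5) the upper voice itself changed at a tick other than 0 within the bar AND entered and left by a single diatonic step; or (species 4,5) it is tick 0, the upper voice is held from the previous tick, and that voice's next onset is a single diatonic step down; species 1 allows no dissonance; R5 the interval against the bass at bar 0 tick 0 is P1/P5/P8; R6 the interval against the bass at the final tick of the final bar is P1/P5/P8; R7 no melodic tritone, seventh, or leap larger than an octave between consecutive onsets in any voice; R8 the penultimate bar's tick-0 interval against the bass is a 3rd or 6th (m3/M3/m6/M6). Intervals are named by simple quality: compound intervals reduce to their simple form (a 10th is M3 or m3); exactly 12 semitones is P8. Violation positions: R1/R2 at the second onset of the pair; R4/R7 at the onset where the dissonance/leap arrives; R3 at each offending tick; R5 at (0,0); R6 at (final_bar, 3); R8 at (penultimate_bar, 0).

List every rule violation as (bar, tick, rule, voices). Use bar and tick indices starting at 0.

(2, 0, R4, (0, 1))
(4, 0, R1, (0, 1))

bar 0: v0=D3 v1=D4 downbeat P8
bar 1: v0=F3 v1=A3 downbeat M3
bar 2: v0=G3 v1=C4 downbeat P4
bar 3: v0=E3 v1=C4 downbeat m6
bar 4: v0=G3 v1=D4 downbeat P5
bar 5: v0=E3 v1=C4 downbeat m6
bar 6: v0=D3 v1=D4 downbeat P8
  -> R4 @ bar 2 tick 0 v(0, 1): G3/C4 P4 untreated
  -> R1 @ bar 4 tick 0 v(0, 1): E3/B3 P5 -> G3/D4 P5 similar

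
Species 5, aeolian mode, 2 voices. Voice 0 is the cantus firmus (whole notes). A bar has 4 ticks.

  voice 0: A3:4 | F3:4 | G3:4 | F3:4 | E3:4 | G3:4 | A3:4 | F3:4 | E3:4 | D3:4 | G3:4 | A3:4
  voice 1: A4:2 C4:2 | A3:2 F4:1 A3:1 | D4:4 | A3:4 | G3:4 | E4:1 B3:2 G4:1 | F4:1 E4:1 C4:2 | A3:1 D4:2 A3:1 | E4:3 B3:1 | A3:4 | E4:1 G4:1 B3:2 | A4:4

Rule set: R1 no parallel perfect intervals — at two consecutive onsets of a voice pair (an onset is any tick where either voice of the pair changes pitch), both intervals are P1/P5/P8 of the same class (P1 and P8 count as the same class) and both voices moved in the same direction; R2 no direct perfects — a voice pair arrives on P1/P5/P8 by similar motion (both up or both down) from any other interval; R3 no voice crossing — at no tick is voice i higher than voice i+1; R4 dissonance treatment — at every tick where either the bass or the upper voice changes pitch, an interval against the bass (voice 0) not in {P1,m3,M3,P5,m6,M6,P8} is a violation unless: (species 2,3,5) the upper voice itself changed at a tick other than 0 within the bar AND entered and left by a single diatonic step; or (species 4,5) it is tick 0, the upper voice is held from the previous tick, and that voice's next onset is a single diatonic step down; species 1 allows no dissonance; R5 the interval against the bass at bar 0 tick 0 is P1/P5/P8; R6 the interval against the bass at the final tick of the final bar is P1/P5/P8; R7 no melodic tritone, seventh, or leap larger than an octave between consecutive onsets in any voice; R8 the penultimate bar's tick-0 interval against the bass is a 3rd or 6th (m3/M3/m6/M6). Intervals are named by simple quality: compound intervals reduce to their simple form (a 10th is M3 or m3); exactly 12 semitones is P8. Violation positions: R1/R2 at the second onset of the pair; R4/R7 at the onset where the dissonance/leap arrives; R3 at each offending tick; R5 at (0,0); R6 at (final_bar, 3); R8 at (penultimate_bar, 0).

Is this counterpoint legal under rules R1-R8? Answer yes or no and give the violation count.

No (4 violations)

bar 0: v0=A3 v1=A4 (P8)
bar 1: v0=F3 v1=A3 (M3)
bar 2: v0=G3 v1=D4 (P5)
bar 3: v0=F3 v1=A3 (M3)
bar 4: v0=E3 v1=G3 (m3)
bar 5: v0=G3 v1=E4 (M6)
bar 6: v0=A3 v1=F4 (m6)
bar 7: v0=F3 v1=A3 (M3)
bar 8: v0=E3 v1=E4 (P8)
bar 9: v0=D3 v1=A3 (P5)
bar 10: v0=G3 v1=E4 (M6)
bar 11: v0=A3 v1=A4 (P8)
  R2 @ bar2.0: F3/A3 M3 -> G3/D4 P5 similar
  R1 @ bar9.0: E3/B3 P5 -> D3/A3 P5 similar
  R2 @ bar11.0: G3/B3 M3 -> A3/A4 P8 similar
  R7 @ bar11.0: B3->A4 leap 10st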